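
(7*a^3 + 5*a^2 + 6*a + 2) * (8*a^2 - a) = 56*a^5 + 33*a^4 + 43*a^3 + 10*a^2 - 2*a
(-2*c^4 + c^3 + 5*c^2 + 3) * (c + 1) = -2*c^5 - c^4 + 6*c^3 + 5*c^2 + 3*c + 3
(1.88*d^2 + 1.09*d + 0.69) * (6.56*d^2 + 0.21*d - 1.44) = 12.3328*d^4 + 7.5452*d^3 + 2.0481*d^2 - 1.4247*d - 0.9936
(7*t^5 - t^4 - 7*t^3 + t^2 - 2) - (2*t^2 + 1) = 7*t^5 - t^4 - 7*t^3 - t^2 - 3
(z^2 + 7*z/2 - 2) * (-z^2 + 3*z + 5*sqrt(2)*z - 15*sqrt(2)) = -z^4 - z^3/2 + 5*sqrt(2)*z^3 + 5*sqrt(2)*z^2/2 + 25*z^2/2 - 125*sqrt(2)*z/2 - 6*z + 30*sqrt(2)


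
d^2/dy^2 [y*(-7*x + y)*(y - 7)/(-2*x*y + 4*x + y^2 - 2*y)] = 2*(4*y*(7*x - y)*(y - 7)*(x - y + 1)^2 + (7*x - 3*y + 7)*(2*x*y - 4*x - y^2 + 2*y)^2 + (2*x*y - 4*x - y^2 + 2*y)*(y*(7*x - y)*(y - 7) - 2*y*(7*x - y)*(x - y + 1) + 2*y*(y - 7)*(x - y + 1) - 2*(7*x - y)*(y - 7)*(x - y + 1)))/(2*x*y - 4*x - y^2 + 2*y)^3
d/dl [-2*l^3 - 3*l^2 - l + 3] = -6*l^2 - 6*l - 1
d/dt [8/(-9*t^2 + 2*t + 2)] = 16*(9*t - 1)/(-9*t^2 + 2*t + 2)^2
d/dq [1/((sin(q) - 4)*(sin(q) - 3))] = (7 - 2*sin(q))*cos(q)/((sin(q) - 4)^2*(sin(q) - 3)^2)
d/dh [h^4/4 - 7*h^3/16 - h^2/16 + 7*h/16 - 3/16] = h^3 - 21*h^2/16 - h/8 + 7/16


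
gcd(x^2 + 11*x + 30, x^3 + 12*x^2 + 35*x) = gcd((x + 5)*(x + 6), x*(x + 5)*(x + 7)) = x + 5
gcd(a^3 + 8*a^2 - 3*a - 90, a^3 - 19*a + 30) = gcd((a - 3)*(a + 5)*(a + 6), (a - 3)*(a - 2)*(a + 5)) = a^2 + 2*a - 15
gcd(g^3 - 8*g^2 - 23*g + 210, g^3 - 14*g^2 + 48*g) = g - 6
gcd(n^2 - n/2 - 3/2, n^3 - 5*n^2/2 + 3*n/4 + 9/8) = n - 3/2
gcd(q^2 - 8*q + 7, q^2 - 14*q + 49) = q - 7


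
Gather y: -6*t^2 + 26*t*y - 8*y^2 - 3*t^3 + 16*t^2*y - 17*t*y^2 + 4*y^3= -3*t^3 - 6*t^2 + 4*y^3 + y^2*(-17*t - 8) + y*(16*t^2 + 26*t)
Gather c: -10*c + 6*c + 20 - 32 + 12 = -4*c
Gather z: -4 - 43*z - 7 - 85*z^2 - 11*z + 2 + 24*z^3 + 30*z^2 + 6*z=24*z^3 - 55*z^2 - 48*z - 9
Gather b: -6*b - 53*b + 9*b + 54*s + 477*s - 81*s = -50*b + 450*s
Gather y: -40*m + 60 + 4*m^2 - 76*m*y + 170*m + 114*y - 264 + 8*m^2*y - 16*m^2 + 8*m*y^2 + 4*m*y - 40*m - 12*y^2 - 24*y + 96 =-12*m^2 + 90*m + y^2*(8*m - 12) + y*(8*m^2 - 72*m + 90) - 108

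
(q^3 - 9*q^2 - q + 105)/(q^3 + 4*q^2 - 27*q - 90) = (q - 7)/(q + 6)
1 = 1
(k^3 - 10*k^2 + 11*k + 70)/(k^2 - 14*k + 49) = (k^2 - 3*k - 10)/(k - 7)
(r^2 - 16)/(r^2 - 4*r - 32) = (r - 4)/(r - 8)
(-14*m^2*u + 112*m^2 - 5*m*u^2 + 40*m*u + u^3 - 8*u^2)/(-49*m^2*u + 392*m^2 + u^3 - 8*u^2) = (2*m + u)/(7*m + u)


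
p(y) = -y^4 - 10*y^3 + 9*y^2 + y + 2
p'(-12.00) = 2377.00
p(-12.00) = -2170.00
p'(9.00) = -5183.00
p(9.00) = -13111.00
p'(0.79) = -5.48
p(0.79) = 3.09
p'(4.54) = -909.93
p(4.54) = -1168.56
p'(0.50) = 2.00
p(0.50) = 3.44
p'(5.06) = -1194.24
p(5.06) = -1713.59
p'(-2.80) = -196.79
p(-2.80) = 227.81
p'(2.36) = -176.19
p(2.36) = -107.98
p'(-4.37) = -316.75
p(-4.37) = 639.35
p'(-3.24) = -236.20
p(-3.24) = 323.16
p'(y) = -4*y^3 - 30*y^2 + 18*y + 1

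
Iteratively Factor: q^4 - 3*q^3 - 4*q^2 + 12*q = (q - 2)*(q^3 - q^2 - 6*q) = (q - 2)*(q + 2)*(q^2 - 3*q) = q*(q - 2)*(q + 2)*(q - 3)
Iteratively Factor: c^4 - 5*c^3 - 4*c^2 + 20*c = (c - 5)*(c^3 - 4*c) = (c - 5)*(c + 2)*(c^2 - 2*c) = c*(c - 5)*(c + 2)*(c - 2)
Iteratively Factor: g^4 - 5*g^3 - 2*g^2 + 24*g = (g - 4)*(g^3 - g^2 - 6*g) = g*(g - 4)*(g^2 - g - 6) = g*(g - 4)*(g - 3)*(g + 2)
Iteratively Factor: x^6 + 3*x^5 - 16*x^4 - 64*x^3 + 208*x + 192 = (x + 2)*(x^5 + x^4 - 18*x^3 - 28*x^2 + 56*x + 96) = (x - 2)*(x + 2)*(x^4 + 3*x^3 - 12*x^2 - 52*x - 48) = (x - 2)*(x + 2)^2*(x^3 + x^2 - 14*x - 24) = (x - 4)*(x - 2)*(x + 2)^2*(x^2 + 5*x + 6) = (x - 4)*(x - 2)*(x + 2)^2*(x + 3)*(x + 2)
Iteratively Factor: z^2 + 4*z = (z)*(z + 4)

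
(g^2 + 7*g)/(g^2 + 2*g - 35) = g/(g - 5)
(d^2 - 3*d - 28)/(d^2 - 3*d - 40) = (-d^2 + 3*d + 28)/(-d^2 + 3*d + 40)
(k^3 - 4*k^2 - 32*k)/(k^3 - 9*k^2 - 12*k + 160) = k/(k - 5)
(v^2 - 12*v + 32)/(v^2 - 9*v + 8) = (v - 4)/(v - 1)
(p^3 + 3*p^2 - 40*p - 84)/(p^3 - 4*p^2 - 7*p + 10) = (p^2 + p - 42)/(p^2 - 6*p + 5)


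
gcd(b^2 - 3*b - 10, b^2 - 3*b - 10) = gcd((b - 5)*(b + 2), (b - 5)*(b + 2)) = b^2 - 3*b - 10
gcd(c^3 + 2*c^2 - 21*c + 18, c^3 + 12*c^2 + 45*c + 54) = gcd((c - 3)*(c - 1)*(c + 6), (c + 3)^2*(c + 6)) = c + 6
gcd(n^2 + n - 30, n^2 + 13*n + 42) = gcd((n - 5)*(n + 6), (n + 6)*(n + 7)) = n + 6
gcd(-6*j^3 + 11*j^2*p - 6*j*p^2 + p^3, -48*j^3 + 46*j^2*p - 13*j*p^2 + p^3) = 6*j^2 - 5*j*p + p^2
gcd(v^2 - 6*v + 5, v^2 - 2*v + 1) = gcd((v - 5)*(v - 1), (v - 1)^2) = v - 1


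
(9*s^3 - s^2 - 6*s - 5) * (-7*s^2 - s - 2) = -63*s^5 - 2*s^4 + 25*s^3 + 43*s^2 + 17*s + 10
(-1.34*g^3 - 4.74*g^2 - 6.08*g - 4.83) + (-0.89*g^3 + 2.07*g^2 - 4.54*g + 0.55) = -2.23*g^3 - 2.67*g^2 - 10.62*g - 4.28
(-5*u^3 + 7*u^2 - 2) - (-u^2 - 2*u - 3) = -5*u^3 + 8*u^2 + 2*u + 1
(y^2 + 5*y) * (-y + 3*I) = -y^3 - 5*y^2 + 3*I*y^2 + 15*I*y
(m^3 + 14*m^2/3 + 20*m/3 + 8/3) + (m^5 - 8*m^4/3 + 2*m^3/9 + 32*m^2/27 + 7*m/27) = m^5 - 8*m^4/3 + 11*m^3/9 + 158*m^2/27 + 187*m/27 + 8/3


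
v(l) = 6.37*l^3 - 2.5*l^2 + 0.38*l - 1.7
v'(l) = 19.11*l^2 - 5.0*l + 0.38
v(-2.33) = -96.73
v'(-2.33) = 115.78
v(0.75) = -0.13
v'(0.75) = 7.38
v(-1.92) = -56.73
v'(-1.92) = 80.43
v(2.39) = 71.89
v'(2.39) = 97.59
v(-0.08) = -1.75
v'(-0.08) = 0.90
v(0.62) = -0.91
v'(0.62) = 4.63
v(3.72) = 293.04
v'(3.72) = 246.23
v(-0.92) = -9.13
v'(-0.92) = 21.15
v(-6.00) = -1469.90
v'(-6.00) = 718.34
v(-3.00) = -197.33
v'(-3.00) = 187.37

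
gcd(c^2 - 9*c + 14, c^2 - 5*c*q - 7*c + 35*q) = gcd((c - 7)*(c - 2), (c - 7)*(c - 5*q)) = c - 7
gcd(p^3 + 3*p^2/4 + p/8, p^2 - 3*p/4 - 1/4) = p + 1/4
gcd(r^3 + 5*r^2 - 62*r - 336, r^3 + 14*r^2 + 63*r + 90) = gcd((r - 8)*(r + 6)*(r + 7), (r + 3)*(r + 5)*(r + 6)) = r + 6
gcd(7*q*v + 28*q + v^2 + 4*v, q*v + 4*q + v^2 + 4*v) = v + 4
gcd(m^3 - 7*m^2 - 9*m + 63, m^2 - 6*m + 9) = m - 3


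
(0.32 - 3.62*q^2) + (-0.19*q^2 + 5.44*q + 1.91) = -3.81*q^2 + 5.44*q + 2.23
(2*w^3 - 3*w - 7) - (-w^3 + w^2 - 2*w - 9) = 3*w^3 - w^2 - w + 2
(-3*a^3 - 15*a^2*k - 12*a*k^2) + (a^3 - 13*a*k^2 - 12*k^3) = -2*a^3 - 15*a^2*k - 25*a*k^2 - 12*k^3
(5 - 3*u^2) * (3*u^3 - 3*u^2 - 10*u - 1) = -9*u^5 + 9*u^4 + 45*u^3 - 12*u^2 - 50*u - 5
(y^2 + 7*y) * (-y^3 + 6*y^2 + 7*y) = -y^5 - y^4 + 49*y^3 + 49*y^2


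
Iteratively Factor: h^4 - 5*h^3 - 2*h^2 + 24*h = (h - 4)*(h^3 - h^2 - 6*h) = h*(h - 4)*(h^2 - h - 6) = h*(h - 4)*(h - 3)*(h + 2)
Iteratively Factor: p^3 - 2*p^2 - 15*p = (p)*(p^2 - 2*p - 15) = p*(p - 5)*(p + 3)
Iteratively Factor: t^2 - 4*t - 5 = (t + 1)*(t - 5)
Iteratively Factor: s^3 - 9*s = (s - 3)*(s^2 + 3*s) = (s - 3)*(s + 3)*(s)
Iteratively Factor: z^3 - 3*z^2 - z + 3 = (z + 1)*(z^2 - 4*z + 3) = (z - 3)*(z + 1)*(z - 1)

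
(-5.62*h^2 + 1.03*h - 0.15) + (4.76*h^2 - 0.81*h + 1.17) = -0.86*h^2 + 0.22*h + 1.02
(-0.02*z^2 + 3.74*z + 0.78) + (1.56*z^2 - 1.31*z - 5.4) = 1.54*z^2 + 2.43*z - 4.62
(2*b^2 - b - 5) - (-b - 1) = 2*b^2 - 4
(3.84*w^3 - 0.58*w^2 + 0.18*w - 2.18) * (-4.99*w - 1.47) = -19.1616*w^4 - 2.7506*w^3 - 0.0456000000000001*w^2 + 10.6136*w + 3.2046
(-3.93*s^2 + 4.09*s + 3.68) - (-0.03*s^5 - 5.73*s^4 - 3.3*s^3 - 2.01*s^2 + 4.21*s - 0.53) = 0.03*s^5 + 5.73*s^4 + 3.3*s^3 - 1.92*s^2 - 0.12*s + 4.21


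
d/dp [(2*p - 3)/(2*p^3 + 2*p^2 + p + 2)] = (4*p^3 + 4*p^2 + 2*p - (2*p - 3)*(6*p^2 + 4*p + 1) + 4)/(2*p^3 + 2*p^2 + p + 2)^2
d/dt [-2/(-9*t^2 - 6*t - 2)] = 12*(-3*t - 1)/(9*t^2 + 6*t + 2)^2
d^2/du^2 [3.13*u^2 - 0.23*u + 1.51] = 6.26000000000000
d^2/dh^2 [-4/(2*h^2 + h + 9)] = 8*(4*h^2 + 2*h - (4*h + 1)^2 + 18)/(2*h^2 + h + 9)^3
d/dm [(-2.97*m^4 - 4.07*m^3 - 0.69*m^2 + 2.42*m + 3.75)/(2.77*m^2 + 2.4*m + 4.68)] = (-16.4538*m^5 - 32.6579*m^4 - 75.1344*m^3 - 65.5022*m^2 - 27.2334*m + 2.3256)/(7.6729*m^4 + 13.296*m^3 + 31.6872*m^2 + 22.464*m + 21.9024)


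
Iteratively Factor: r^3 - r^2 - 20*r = (r - 5)*(r^2 + 4*r) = (r - 5)*(r + 4)*(r)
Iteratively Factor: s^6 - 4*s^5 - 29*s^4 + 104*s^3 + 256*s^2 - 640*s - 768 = (s + 1)*(s^5 - 5*s^4 - 24*s^3 + 128*s^2 + 128*s - 768) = (s + 1)*(s + 4)*(s^4 - 9*s^3 + 12*s^2 + 80*s - 192) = (s - 4)*(s + 1)*(s + 4)*(s^3 - 5*s^2 - 8*s + 48) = (s - 4)^2*(s + 1)*(s + 4)*(s^2 - s - 12) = (s - 4)^3*(s + 1)*(s + 4)*(s + 3)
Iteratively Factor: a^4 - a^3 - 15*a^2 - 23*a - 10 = (a - 5)*(a^3 + 4*a^2 + 5*a + 2) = (a - 5)*(a + 2)*(a^2 + 2*a + 1) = (a - 5)*(a + 1)*(a + 2)*(a + 1)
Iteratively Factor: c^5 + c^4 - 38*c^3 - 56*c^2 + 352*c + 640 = (c + 4)*(c^4 - 3*c^3 - 26*c^2 + 48*c + 160) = (c + 4)^2*(c^3 - 7*c^2 + 2*c + 40) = (c - 4)*(c + 4)^2*(c^2 - 3*c - 10) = (c - 4)*(c + 2)*(c + 4)^2*(c - 5)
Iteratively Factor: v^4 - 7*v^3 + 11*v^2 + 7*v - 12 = (v - 3)*(v^3 - 4*v^2 - v + 4) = (v - 3)*(v - 1)*(v^2 - 3*v - 4) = (v - 3)*(v - 1)*(v + 1)*(v - 4)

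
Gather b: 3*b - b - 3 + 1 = 2*b - 2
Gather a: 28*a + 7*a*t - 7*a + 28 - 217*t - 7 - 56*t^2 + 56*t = a*(7*t + 21) - 56*t^2 - 161*t + 21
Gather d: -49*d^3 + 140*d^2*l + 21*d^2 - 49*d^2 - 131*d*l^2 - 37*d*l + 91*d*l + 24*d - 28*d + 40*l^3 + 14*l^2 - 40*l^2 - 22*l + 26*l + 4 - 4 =-49*d^3 + d^2*(140*l - 28) + d*(-131*l^2 + 54*l - 4) + 40*l^3 - 26*l^2 + 4*l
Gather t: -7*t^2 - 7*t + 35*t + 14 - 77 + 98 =-7*t^2 + 28*t + 35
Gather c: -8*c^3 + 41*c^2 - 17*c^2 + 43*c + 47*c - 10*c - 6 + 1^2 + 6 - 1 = -8*c^3 + 24*c^2 + 80*c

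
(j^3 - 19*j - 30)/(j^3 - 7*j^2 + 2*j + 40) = (j + 3)/(j - 4)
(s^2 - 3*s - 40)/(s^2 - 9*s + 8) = (s + 5)/(s - 1)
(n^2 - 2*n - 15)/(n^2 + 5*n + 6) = (n - 5)/(n + 2)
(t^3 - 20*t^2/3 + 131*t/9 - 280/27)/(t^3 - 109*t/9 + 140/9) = (t - 8/3)/(t + 4)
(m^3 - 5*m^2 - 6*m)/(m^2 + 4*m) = (m^2 - 5*m - 6)/(m + 4)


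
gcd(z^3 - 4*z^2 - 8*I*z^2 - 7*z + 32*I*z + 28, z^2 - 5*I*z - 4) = z - I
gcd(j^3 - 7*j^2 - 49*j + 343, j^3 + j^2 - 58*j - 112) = j + 7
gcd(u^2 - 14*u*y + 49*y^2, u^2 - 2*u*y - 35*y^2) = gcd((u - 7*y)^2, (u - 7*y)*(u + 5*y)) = -u + 7*y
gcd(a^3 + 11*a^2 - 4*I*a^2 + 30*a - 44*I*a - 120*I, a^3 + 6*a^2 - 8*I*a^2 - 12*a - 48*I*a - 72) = a + 6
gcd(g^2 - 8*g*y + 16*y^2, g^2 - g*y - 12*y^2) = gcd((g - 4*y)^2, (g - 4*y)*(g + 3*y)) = -g + 4*y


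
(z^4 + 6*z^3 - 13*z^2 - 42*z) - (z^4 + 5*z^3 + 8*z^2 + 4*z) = z^3 - 21*z^2 - 46*z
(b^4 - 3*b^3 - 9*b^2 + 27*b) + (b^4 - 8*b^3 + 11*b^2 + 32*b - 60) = 2*b^4 - 11*b^3 + 2*b^2 + 59*b - 60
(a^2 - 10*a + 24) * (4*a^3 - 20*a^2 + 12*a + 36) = 4*a^5 - 60*a^4 + 308*a^3 - 564*a^2 - 72*a + 864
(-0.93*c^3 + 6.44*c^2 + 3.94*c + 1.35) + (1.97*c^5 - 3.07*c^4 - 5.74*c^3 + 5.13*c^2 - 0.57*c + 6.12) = 1.97*c^5 - 3.07*c^4 - 6.67*c^3 + 11.57*c^2 + 3.37*c + 7.47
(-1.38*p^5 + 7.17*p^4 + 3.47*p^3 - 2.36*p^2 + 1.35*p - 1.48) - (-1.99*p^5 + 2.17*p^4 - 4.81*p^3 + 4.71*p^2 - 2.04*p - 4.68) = 0.61*p^5 + 5.0*p^4 + 8.28*p^3 - 7.07*p^2 + 3.39*p + 3.2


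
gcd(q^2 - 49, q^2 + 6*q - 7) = q + 7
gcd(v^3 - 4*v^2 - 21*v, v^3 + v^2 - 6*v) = v^2 + 3*v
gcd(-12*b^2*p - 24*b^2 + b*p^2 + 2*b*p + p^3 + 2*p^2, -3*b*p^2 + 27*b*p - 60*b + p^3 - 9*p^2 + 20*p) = -3*b + p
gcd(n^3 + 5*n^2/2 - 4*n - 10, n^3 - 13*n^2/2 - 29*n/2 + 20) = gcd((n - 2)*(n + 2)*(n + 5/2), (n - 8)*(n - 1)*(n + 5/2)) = n + 5/2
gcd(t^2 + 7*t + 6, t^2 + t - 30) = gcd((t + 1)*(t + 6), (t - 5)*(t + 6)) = t + 6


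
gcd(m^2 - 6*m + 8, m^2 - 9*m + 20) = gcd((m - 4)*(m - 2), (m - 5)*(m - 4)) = m - 4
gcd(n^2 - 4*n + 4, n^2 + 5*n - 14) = n - 2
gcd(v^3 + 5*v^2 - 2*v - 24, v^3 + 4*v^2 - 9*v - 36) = v^2 + 7*v + 12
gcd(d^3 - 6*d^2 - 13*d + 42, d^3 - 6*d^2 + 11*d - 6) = d - 2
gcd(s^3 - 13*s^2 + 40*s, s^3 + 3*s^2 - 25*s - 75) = s - 5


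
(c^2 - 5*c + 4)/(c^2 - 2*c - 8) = (c - 1)/(c + 2)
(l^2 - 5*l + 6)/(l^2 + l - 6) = (l - 3)/(l + 3)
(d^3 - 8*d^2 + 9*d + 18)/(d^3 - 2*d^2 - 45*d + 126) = (d + 1)/(d + 7)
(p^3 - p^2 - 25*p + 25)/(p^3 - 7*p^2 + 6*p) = (p^2 - 25)/(p*(p - 6))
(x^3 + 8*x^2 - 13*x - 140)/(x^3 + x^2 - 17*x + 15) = (x^2 + 3*x - 28)/(x^2 - 4*x + 3)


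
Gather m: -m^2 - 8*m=-m^2 - 8*m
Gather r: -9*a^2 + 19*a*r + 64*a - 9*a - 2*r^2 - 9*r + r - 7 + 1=-9*a^2 + 55*a - 2*r^2 + r*(19*a - 8) - 6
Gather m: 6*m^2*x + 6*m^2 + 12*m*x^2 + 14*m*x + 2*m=m^2*(6*x + 6) + m*(12*x^2 + 14*x + 2)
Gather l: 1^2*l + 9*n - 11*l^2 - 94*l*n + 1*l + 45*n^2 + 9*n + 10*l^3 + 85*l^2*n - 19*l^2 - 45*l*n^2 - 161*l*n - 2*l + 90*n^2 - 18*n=10*l^3 + l^2*(85*n - 30) + l*(-45*n^2 - 255*n) + 135*n^2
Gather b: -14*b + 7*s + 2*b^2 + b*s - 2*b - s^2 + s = 2*b^2 + b*(s - 16) - s^2 + 8*s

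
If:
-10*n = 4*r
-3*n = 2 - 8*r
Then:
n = -2/23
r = 5/23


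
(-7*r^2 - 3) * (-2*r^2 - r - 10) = 14*r^4 + 7*r^3 + 76*r^2 + 3*r + 30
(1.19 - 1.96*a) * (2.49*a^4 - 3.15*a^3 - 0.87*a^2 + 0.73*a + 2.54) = -4.8804*a^5 + 9.1371*a^4 - 2.0433*a^3 - 2.4661*a^2 - 4.1097*a + 3.0226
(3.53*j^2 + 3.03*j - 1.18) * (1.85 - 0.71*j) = -2.5063*j^3 + 4.3792*j^2 + 6.4433*j - 2.183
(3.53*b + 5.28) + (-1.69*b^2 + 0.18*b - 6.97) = -1.69*b^2 + 3.71*b - 1.69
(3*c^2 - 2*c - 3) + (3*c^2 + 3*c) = 6*c^2 + c - 3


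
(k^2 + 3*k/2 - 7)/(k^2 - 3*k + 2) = (k + 7/2)/(k - 1)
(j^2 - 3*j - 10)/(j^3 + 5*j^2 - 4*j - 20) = (j - 5)/(j^2 + 3*j - 10)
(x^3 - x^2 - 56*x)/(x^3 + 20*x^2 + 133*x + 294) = x*(x - 8)/(x^2 + 13*x + 42)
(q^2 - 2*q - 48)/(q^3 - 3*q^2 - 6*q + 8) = (q^2 - 2*q - 48)/(q^3 - 3*q^2 - 6*q + 8)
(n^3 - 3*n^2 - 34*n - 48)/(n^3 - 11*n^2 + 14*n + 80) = (n + 3)/(n - 5)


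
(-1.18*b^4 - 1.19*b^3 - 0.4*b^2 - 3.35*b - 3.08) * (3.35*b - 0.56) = -3.953*b^5 - 3.3257*b^4 - 0.6736*b^3 - 10.9985*b^2 - 8.442*b + 1.7248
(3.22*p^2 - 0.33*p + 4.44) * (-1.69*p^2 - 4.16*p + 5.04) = -5.4418*p^4 - 12.8375*p^3 + 10.098*p^2 - 20.1336*p + 22.3776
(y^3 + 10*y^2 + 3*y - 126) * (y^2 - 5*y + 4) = y^5 + 5*y^4 - 43*y^3 - 101*y^2 + 642*y - 504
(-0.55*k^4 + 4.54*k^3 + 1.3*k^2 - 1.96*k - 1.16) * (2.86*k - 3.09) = -1.573*k^5 + 14.6839*k^4 - 10.3106*k^3 - 9.6226*k^2 + 2.7388*k + 3.5844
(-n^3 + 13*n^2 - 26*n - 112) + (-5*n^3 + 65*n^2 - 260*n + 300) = -6*n^3 + 78*n^2 - 286*n + 188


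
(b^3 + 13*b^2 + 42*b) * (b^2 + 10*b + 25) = b^5 + 23*b^4 + 197*b^3 + 745*b^2 + 1050*b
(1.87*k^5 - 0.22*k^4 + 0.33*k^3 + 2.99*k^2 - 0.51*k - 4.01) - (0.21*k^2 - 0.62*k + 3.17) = 1.87*k^5 - 0.22*k^4 + 0.33*k^3 + 2.78*k^2 + 0.11*k - 7.18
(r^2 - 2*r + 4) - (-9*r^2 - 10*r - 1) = 10*r^2 + 8*r + 5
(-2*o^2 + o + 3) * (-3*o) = 6*o^3 - 3*o^2 - 9*o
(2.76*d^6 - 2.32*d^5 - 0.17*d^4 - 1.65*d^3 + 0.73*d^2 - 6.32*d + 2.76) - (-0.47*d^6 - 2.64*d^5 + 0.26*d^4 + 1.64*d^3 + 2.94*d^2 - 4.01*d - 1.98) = 3.23*d^6 + 0.32*d^5 - 0.43*d^4 - 3.29*d^3 - 2.21*d^2 - 2.31*d + 4.74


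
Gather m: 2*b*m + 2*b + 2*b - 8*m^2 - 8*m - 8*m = 4*b - 8*m^2 + m*(2*b - 16)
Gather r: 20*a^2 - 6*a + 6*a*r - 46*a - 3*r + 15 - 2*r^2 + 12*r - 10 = 20*a^2 - 52*a - 2*r^2 + r*(6*a + 9) + 5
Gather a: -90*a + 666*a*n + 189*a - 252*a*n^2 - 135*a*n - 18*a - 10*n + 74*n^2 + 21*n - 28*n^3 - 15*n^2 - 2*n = a*(-252*n^2 + 531*n + 81) - 28*n^3 + 59*n^2 + 9*n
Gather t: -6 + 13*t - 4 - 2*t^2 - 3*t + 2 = -2*t^2 + 10*t - 8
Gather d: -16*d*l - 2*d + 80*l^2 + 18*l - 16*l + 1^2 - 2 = d*(-16*l - 2) + 80*l^2 + 2*l - 1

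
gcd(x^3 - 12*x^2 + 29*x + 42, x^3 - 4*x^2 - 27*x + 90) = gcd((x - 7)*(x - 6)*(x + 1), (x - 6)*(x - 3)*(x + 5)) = x - 6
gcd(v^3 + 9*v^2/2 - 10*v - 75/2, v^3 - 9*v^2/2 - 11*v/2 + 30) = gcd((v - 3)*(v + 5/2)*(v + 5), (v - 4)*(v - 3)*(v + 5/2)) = v^2 - v/2 - 15/2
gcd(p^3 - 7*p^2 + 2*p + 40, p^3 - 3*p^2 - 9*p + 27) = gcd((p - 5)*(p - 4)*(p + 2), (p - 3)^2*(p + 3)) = 1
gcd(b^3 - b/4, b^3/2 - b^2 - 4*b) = b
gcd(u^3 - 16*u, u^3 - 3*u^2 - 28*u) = u^2 + 4*u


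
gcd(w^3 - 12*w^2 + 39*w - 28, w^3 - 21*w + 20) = w^2 - 5*w + 4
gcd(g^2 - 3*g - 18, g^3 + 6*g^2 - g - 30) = g + 3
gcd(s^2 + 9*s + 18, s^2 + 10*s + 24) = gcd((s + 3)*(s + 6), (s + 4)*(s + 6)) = s + 6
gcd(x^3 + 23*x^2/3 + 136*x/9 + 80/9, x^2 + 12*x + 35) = x + 5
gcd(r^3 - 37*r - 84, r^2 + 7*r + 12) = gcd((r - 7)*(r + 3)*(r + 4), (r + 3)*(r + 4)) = r^2 + 7*r + 12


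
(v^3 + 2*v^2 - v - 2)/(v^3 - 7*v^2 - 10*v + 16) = (v + 1)/(v - 8)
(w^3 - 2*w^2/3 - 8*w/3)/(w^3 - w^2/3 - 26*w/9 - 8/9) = 3*w/(3*w + 1)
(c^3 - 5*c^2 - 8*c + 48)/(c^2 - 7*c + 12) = (c^2 - c - 12)/(c - 3)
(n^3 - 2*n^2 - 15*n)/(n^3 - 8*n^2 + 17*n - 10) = n*(n + 3)/(n^2 - 3*n + 2)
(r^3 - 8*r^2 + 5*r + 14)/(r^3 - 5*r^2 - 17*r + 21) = (r^2 - r - 2)/(r^2 + 2*r - 3)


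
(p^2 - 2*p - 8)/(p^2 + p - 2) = (p - 4)/(p - 1)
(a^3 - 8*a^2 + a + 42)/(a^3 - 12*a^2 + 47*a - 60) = (a^2 - 5*a - 14)/(a^2 - 9*a + 20)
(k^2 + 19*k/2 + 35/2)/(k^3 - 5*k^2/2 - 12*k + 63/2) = (2*k^2 + 19*k + 35)/(2*k^3 - 5*k^2 - 24*k + 63)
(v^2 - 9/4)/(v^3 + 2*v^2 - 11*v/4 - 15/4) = (2*v + 3)/(2*v^2 + 7*v + 5)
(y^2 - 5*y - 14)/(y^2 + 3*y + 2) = (y - 7)/(y + 1)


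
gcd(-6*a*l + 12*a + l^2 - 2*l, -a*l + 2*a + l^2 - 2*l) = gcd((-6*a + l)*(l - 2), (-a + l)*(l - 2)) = l - 2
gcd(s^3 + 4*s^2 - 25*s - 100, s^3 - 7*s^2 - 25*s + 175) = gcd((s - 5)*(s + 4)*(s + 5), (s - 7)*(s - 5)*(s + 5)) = s^2 - 25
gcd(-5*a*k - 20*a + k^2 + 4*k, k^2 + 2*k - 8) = k + 4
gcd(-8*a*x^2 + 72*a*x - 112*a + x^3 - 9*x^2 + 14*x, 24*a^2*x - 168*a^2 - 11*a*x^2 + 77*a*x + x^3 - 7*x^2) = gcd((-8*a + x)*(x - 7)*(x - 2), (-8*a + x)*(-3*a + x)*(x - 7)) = -8*a*x + 56*a + x^2 - 7*x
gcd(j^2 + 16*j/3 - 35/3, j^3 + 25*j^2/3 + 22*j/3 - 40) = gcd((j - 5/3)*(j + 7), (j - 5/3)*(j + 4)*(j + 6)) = j - 5/3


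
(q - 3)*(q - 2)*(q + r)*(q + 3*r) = q^4 + 4*q^3*r - 5*q^3 + 3*q^2*r^2 - 20*q^2*r + 6*q^2 - 15*q*r^2 + 24*q*r + 18*r^2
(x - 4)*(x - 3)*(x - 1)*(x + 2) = x^4 - 6*x^3 + 3*x^2 + 26*x - 24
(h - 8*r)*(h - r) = h^2 - 9*h*r + 8*r^2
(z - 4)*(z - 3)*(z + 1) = z^3 - 6*z^2 + 5*z + 12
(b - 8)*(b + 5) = b^2 - 3*b - 40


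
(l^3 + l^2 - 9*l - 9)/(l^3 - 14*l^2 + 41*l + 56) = (l^2 - 9)/(l^2 - 15*l + 56)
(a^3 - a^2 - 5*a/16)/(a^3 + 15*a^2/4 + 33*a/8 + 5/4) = a*(16*a^2 - 16*a - 5)/(2*(8*a^3 + 30*a^2 + 33*a + 10))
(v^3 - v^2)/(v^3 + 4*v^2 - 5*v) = v/(v + 5)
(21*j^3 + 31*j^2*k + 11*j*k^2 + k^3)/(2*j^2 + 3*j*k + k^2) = (21*j^2 + 10*j*k + k^2)/(2*j + k)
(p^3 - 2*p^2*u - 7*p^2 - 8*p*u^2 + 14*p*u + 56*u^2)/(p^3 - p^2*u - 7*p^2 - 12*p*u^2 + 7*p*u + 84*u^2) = (p + 2*u)/(p + 3*u)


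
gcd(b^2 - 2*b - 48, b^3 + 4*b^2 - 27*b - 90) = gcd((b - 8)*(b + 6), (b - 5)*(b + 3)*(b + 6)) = b + 6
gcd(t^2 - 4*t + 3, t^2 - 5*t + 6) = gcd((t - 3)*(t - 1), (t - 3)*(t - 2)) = t - 3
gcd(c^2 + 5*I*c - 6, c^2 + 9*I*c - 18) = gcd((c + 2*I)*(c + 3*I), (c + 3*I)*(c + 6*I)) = c + 3*I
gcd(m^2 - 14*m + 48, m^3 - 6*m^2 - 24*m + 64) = m - 8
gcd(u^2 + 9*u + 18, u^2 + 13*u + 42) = u + 6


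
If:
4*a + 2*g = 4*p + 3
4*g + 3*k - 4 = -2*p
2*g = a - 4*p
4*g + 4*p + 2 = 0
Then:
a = 7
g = -9/2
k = 14/3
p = 4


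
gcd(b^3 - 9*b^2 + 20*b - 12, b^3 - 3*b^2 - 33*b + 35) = b - 1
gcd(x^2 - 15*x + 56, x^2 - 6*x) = 1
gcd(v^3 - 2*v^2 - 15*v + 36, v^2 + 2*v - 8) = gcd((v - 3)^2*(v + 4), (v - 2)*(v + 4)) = v + 4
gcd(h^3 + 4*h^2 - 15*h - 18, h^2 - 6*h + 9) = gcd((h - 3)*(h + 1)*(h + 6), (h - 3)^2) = h - 3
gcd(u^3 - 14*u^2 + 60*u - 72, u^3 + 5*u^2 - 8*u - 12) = u - 2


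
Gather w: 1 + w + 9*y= w + 9*y + 1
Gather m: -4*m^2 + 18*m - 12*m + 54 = -4*m^2 + 6*m + 54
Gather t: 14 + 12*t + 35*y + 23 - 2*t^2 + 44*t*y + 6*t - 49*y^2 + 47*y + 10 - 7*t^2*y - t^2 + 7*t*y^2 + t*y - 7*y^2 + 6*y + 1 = t^2*(-7*y - 3) + t*(7*y^2 + 45*y + 18) - 56*y^2 + 88*y + 48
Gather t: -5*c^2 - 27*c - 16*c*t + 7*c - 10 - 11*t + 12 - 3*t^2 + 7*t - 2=-5*c^2 - 20*c - 3*t^2 + t*(-16*c - 4)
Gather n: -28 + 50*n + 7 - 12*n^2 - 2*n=-12*n^2 + 48*n - 21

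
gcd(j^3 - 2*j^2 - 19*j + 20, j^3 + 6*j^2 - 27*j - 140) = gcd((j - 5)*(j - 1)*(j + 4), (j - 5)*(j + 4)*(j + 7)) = j^2 - j - 20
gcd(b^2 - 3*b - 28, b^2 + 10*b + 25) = 1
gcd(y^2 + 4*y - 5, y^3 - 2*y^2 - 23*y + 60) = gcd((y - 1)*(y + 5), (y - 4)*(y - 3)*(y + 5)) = y + 5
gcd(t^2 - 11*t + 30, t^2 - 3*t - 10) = t - 5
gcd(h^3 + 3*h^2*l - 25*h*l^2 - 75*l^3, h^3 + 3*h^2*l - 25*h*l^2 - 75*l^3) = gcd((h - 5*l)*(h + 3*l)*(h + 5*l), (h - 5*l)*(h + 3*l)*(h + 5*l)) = h^3 + 3*h^2*l - 25*h*l^2 - 75*l^3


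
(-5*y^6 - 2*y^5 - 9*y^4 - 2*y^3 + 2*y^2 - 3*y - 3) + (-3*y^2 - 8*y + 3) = -5*y^6 - 2*y^5 - 9*y^4 - 2*y^3 - y^2 - 11*y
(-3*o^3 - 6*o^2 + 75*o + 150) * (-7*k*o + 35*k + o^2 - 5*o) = 21*k*o^4 - 63*k*o^3 - 735*k*o^2 + 1575*k*o + 5250*k - 3*o^5 + 9*o^4 + 105*o^3 - 225*o^2 - 750*o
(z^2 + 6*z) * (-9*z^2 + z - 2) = -9*z^4 - 53*z^3 + 4*z^2 - 12*z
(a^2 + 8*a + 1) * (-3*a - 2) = -3*a^3 - 26*a^2 - 19*a - 2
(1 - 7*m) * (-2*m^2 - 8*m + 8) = 14*m^3 + 54*m^2 - 64*m + 8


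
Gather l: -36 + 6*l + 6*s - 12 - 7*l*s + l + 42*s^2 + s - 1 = l*(7 - 7*s) + 42*s^2 + 7*s - 49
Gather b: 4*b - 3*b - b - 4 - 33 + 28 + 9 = 0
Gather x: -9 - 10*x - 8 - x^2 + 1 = -x^2 - 10*x - 16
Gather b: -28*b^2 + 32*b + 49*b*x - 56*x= -28*b^2 + b*(49*x + 32) - 56*x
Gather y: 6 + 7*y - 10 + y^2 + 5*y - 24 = y^2 + 12*y - 28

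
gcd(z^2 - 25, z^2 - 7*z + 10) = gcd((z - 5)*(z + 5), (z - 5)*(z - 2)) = z - 5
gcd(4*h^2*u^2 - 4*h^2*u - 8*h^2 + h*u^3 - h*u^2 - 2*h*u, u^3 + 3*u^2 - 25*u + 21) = 1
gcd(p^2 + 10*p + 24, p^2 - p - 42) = p + 6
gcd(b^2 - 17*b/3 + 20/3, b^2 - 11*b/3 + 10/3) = b - 5/3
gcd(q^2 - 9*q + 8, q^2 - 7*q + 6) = q - 1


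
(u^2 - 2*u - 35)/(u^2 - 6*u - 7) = (u + 5)/(u + 1)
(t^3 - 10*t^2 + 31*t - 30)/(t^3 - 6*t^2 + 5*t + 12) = (t^2 - 7*t + 10)/(t^2 - 3*t - 4)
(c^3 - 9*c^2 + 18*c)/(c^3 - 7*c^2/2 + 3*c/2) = 2*(c - 6)/(2*c - 1)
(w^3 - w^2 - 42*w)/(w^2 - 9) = w*(w^2 - w - 42)/(w^2 - 9)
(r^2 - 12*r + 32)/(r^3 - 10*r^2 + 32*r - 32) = (r - 8)/(r^2 - 6*r + 8)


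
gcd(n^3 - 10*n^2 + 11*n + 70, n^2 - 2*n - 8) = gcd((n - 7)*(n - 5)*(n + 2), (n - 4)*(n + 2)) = n + 2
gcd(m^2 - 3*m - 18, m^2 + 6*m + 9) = m + 3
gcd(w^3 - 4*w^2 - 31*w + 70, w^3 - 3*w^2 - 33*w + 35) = w^2 - 2*w - 35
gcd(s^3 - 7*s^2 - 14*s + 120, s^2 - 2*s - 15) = s - 5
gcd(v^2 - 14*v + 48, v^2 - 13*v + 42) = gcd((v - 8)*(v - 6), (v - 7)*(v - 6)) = v - 6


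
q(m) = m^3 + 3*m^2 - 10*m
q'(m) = 3*m^2 + 6*m - 10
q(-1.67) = 20.41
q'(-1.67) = -11.65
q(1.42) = -5.29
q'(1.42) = 4.57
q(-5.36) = -14.20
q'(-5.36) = 44.03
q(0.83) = -5.66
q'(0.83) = -2.95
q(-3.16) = 30.00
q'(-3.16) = 1.00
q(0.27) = -2.46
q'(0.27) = -8.16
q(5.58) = 211.35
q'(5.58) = 116.89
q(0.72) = -5.27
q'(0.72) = -4.12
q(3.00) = 24.00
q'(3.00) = 35.00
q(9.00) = 882.00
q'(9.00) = 287.00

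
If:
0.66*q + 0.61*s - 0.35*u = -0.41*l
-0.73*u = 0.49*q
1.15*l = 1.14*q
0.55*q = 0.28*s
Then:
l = 0.00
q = 0.00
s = 0.00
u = 0.00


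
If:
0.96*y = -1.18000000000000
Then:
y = -1.23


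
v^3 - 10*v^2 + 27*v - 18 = (v - 6)*(v - 3)*(v - 1)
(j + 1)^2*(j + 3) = j^3 + 5*j^2 + 7*j + 3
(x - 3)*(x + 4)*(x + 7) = x^3 + 8*x^2 - 5*x - 84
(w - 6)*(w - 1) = w^2 - 7*w + 6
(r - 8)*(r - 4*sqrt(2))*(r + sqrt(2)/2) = r^3 - 8*r^2 - 7*sqrt(2)*r^2/2 - 4*r + 28*sqrt(2)*r + 32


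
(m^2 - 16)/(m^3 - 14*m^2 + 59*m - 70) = (m^2 - 16)/(m^3 - 14*m^2 + 59*m - 70)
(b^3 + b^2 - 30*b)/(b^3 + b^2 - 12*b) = (b^2 + b - 30)/(b^2 + b - 12)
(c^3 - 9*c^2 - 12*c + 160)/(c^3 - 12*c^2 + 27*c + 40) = (c + 4)/(c + 1)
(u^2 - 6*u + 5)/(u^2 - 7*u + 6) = (u - 5)/(u - 6)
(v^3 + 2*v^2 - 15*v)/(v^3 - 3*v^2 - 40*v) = (v - 3)/(v - 8)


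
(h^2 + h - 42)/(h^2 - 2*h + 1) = (h^2 + h - 42)/(h^2 - 2*h + 1)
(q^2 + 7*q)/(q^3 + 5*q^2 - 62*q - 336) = q/(q^2 - 2*q - 48)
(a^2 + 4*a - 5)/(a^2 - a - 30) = (a - 1)/(a - 6)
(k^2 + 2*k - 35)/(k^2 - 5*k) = (k + 7)/k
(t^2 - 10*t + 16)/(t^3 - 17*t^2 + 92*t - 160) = (t - 2)/(t^2 - 9*t + 20)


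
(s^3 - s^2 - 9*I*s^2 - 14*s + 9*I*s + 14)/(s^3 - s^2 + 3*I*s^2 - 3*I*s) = (s^2 - 9*I*s - 14)/(s*(s + 3*I))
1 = 1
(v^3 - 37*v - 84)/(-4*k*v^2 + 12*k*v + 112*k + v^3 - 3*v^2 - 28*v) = (v + 3)/(-4*k + v)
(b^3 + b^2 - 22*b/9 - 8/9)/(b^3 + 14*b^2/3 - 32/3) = (b + 1/3)/(b + 4)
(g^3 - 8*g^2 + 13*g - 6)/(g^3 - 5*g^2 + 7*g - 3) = (g - 6)/(g - 3)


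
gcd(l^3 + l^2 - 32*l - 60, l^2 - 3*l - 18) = l - 6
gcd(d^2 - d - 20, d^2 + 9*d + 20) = d + 4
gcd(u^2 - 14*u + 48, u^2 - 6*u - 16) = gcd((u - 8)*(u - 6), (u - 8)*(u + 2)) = u - 8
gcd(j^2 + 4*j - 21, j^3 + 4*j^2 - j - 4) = 1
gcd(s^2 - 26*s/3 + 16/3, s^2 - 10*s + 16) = s - 8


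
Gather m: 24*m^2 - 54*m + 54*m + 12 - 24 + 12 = 24*m^2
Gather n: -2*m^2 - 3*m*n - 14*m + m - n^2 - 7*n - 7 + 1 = -2*m^2 - 13*m - n^2 + n*(-3*m - 7) - 6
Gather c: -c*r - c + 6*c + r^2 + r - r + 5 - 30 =c*(5 - r) + r^2 - 25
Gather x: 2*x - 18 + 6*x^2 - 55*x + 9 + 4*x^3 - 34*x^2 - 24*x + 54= 4*x^3 - 28*x^2 - 77*x + 45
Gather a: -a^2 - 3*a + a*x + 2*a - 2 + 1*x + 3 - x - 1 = -a^2 + a*(x - 1)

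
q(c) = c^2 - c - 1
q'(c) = 2*c - 1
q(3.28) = 6.48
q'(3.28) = 5.56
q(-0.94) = 0.82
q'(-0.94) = -2.88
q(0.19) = -1.15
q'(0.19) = -0.62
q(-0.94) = 0.82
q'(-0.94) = -2.88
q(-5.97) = 40.61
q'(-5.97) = -12.94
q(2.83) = 4.18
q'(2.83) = 4.66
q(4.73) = 16.64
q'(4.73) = 8.46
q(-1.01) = 1.03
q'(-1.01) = -3.02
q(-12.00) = 155.00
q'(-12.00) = -25.00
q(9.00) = 71.00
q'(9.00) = 17.00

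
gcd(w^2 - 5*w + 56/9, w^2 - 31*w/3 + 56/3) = w - 7/3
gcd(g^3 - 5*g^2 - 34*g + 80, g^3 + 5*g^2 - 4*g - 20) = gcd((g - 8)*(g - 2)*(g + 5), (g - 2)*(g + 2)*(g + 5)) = g^2 + 3*g - 10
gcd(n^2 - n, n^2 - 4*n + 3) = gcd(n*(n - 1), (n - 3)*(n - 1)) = n - 1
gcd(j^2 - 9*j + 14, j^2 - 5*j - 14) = j - 7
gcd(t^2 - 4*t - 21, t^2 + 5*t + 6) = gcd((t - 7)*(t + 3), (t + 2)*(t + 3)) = t + 3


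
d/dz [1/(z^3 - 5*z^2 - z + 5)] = (-3*z^2 + 10*z + 1)/(z^3 - 5*z^2 - z + 5)^2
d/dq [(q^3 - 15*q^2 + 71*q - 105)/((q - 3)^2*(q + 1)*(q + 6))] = (-q^4 + 24*q^3 - 72*q^2 - 316*q + 741)/(q^6 + 8*q^5 - 14*q^4 - 156*q^3 + 81*q^2 + 540*q + 324)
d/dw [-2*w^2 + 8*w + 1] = 8 - 4*w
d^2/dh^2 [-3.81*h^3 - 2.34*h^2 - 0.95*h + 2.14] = -22.86*h - 4.68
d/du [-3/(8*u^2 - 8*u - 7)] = 24*(2*u - 1)/(-8*u^2 + 8*u + 7)^2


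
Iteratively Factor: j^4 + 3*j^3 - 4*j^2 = (j)*(j^3 + 3*j^2 - 4*j) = j*(j - 1)*(j^2 + 4*j) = j*(j - 1)*(j + 4)*(j)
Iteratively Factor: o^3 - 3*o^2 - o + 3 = (o - 1)*(o^2 - 2*o - 3) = (o - 1)*(o + 1)*(o - 3)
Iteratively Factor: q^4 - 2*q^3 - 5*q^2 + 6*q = (q - 3)*(q^3 + q^2 - 2*q) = q*(q - 3)*(q^2 + q - 2) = q*(q - 3)*(q + 2)*(q - 1)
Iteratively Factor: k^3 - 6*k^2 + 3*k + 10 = (k - 5)*(k^2 - k - 2) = (k - 5)*(k - 2)*(k + 1)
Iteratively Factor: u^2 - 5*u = (u - 5)*(u)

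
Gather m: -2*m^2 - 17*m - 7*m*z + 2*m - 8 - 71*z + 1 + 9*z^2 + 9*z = -2*m^2 + m*(-7*z - 15) + 9*z^2 - 62*z - 7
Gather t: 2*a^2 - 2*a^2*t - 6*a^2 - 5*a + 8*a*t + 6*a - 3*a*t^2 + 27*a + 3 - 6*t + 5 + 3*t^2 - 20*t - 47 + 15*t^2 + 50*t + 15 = -4*a^2 + 28*a + t^2*(18 - 3*a) + t*(-2*a^2 + 8*a + 24) - 24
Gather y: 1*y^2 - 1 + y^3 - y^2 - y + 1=y^3 - y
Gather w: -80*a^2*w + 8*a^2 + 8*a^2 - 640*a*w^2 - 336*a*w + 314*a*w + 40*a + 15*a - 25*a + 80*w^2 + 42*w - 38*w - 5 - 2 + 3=16*a^2 + 30*a + w^2*(80 - 640*a) + w*(-80*a^2 - 22*a + 4) - 4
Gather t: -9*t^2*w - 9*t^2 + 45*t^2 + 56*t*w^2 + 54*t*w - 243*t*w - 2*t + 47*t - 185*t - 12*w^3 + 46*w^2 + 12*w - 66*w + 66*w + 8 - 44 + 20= t^2*(36 - 9*w) + t*(56*w^2 - 189*w - 140) - 12*w^3 + 46*w^2 + 12*w - 16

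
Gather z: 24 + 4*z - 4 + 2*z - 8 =6*z + 12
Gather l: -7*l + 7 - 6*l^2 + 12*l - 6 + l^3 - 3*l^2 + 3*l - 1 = l^3 - 9*l^2 + 8*l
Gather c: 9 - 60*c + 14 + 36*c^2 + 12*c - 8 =36*c^2 - 48*c + 15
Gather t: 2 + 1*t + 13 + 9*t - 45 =10*t - 30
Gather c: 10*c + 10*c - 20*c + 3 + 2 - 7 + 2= 0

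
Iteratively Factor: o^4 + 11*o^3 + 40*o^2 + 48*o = (o)*(o^3 + 11*o^2 + 40*o + 48) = o*(o + 4)*(o^2 + 7*o + 12) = o*(o + 3)*(o + 4)*(o + 4)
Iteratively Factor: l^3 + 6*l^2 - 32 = (l + 4)*(l^2 + 2*l - 8) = (l - 2)*(l + 4)*(l + 4)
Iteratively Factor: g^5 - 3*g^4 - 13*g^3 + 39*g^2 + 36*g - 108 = (g + 2)*(g^4 - 5*g^3 - 3*g^2 + 45*g - 54) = (g - 2)*(g + 2)*(g^3 - 3*g^2 - 9*g + 27) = (g - 2)*(g + 2)*(g + 3)*(g^2 - 6*g + 9) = (g - 3)*(g - 2)*(g + 2)*(g + 3)*(g - 3)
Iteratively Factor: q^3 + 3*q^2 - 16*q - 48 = (q + 3)*(q^2 - 16) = (q + 3)*(q + 4)*(q - 4)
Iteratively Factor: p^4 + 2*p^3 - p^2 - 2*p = (p + 2)*(p^3 - p) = (p - 1)*(p + 2)*(p^2 + p) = (p - 1)*(p + 1)*(p + 2)*(p)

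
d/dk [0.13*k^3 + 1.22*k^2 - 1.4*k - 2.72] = 0.39*k^2 + 2.44*k - 1.4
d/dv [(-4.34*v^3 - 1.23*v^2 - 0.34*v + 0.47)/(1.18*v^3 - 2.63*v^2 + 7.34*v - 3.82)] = (1.77635683940025e-15*v^5 + 12.8656*v^4 - 62.9088*v^3 + 38.1502*v^2 + 11.8694*v - 2.151)/(1.3924*v^6 - 6.2068*v^5 + 24.2393*v^4 - 47.6236*v^3 + 73.9688*v^2 - 56.0776*v + 14.5924)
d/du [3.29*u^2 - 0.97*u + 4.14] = 6.58*u - 0.97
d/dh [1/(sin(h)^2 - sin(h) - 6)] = (1 - 2*sin(h))*cos(h)/(sin(h) + cos(h)^2 + 5)^2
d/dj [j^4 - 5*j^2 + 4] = 4*j^3 - 10*j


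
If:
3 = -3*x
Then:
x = -1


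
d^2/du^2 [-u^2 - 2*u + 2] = -2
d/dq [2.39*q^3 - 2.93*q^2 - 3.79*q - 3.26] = 7.17*q^2 - 5.86*q - 3.79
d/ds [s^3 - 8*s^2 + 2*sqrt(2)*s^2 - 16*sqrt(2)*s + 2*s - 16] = 3*s^2 - 16*s + 4*sqrt(2)*s - 16*sqrt(2) + 2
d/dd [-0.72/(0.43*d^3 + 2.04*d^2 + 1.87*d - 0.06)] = (0.9288*d^2 + 2.9376*d + 1.3464)/(0.43*d^3 + 2.04*d^2 + 1.87*d - 0.06)^2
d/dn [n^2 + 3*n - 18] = 2*n + 3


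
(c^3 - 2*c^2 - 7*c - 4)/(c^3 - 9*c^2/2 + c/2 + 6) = 2*(c + 1)/(2*c - 3)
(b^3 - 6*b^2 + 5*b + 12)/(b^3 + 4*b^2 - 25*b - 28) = (b - 3)/(b + 7)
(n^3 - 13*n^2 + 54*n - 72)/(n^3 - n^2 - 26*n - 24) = (n^2 - 7*n + 12)/(n^2 + 5*n + 4)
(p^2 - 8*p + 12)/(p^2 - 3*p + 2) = (p - 6)/(p - 1)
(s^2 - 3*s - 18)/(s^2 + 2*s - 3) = (s - 6)/(s - 1)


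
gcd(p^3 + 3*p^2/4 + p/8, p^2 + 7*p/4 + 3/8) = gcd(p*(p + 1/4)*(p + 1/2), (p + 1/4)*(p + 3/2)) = p + 1/4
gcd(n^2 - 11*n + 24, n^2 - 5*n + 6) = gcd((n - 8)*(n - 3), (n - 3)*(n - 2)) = n - 3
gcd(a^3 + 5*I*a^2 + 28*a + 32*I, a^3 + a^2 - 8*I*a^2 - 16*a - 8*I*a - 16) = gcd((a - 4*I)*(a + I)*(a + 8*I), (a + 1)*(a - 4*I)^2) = a - 4*I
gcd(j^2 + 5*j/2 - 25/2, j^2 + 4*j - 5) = j + 5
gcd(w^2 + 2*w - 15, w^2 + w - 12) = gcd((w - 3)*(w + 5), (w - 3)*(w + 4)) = w - 3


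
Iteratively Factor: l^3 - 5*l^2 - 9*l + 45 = (l - 5)*(l^2 - 9) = (l - 5)*(l - 3)*(l + 3)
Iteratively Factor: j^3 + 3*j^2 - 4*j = (j)*(j^2 + 3*j - 4) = j*(j - 1)*(j + 4)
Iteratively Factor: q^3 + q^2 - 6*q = (q)*(q^2 + q - 6) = q*(q + 3)*(q - 2)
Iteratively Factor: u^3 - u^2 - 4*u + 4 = (u - 2)*(u^2 + u - 2) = (u - 2)*(u + 2)*(u - 1)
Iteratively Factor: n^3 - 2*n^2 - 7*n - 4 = (n + 1)*(n^2 - 3*n - 4) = (n - 4)*(n + 1)*(n + 1)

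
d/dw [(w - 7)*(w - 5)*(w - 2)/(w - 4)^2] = (w^3 - 12*w^2 + 53*w - 96)/(w^3 - 12*w^2 + 48*w - 64)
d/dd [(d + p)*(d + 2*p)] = 2*d + 3*p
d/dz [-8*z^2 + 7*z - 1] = 7 - 16*z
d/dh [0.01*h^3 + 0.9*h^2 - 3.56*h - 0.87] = 0.03*h^2 + 1.8*h - 3.56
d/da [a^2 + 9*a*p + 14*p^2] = 2*a + 9*p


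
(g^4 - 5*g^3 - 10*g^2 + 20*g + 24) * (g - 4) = g^5 - 9*g^4 + 10*g^3 + 60*g^2 - 56*g - 96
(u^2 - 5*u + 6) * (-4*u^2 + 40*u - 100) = -4*u^4 + 60*u^3 - 324*u^2 + 740*u - 600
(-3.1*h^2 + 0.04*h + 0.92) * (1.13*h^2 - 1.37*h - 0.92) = -3.503*h^4 + 4.2922*h^3 + 3.8368*h^2 - 1.2972*h - 0.8464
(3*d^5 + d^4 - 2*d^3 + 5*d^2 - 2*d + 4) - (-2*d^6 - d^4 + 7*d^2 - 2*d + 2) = 2*d^6 + 3*d^5 + 2*d^4 - 2*d^3 - 2*d^2 + 2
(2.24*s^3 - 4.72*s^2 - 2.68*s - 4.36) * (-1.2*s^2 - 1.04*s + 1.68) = -2.688*s^5 + 3.3344*s^4 + 11.888*s^3 + 0.0896000000000017*s^2 + 0.0320000000000009*s - 7.3248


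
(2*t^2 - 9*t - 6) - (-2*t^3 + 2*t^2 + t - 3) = 2*t^3 - 10*t - 3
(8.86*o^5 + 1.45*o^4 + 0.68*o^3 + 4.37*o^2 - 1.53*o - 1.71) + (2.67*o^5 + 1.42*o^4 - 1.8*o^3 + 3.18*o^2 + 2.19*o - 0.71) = 11.53*o^5 + 2.87*o^4 - 1.12*o^3 + 7.55*o^2 + 0.66*o - 2.42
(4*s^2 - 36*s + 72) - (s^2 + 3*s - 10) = 3*s^2 - 39*s + 82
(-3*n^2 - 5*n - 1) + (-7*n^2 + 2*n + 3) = -10*n^2 - 3*n + 2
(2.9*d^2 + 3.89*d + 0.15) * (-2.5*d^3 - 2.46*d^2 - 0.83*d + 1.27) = -7.25*d^5 - 16.859*d^4 - 12.3514*d^3 + 0.0853000000000002*d^2 + 4.8158*d + 0.1905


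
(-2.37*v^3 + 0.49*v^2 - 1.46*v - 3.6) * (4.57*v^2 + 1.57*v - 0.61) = -10.8309*v^5 - 1.4816*v^4 - 4.4572*v^3 - 19.0431*v^2 - 4.7614*v + 2.196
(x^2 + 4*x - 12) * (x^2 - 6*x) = x^4 - 2*x^3 - 36*x^2 + 72*x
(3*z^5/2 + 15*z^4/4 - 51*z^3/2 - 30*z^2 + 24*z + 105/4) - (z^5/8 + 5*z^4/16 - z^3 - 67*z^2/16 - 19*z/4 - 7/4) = 11*z^5/8 + 55*z^4/16 - 49*z^3/2 - 413*z^2/16 + 115*z/4 + 28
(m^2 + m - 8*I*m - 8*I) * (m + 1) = m^3 + 2*m^2 - 8*I*m^2 + m - 16*I*m - 8*I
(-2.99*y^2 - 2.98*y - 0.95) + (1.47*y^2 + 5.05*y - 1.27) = -1.52*y^2 + 2.07*y - 2.22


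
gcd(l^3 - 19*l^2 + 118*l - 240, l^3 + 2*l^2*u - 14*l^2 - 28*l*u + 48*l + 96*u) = l^2 - 14*l + 48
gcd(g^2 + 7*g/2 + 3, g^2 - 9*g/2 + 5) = 1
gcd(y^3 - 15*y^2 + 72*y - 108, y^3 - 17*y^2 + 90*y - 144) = y^2 - 9*y + 18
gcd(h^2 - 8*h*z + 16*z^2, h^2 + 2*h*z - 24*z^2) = -h + 4*z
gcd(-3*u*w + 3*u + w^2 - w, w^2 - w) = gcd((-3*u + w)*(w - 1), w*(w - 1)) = w - 1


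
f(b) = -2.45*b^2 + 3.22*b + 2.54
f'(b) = 3.22 - 4.9*b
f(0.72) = 3.59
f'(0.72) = -0.31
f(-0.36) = 1.06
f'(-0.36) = 4.98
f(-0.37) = 1.01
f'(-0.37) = 5.03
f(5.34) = -50.13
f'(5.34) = -22.95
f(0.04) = 2.66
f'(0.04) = 3.02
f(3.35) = -14.17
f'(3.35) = -13.20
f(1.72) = 0.83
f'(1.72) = -5.21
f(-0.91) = -2.42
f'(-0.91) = 7.68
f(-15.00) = -597.01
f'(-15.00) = 76.72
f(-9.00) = -224.89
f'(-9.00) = 47.32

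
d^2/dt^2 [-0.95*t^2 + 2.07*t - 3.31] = -1.90000000000000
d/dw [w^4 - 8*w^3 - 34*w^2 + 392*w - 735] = 4*w^3 - 24*w^2 - 68*w + 392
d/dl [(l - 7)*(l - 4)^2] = 3*(l - 6)*(l - 4)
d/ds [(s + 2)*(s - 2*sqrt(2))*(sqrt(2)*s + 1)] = 3*sqrt(2)*s^2 - 6*s + 4*sqrt(2)*s - 6 - 2*sqrt(2)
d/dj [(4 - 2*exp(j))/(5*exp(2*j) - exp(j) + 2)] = 10*(exp(j) - 4)*exp(2*j)/(25*exp(4*j) - 10*exp(3*j) + 21*exp(2*j) - 4*exp(j) + 4)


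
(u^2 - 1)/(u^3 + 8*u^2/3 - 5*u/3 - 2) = 3*(u + 1)/(3*u^2 + 11*u + 6)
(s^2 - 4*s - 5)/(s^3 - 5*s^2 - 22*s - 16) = (s - 5)/(s^2 - 6*s - 16)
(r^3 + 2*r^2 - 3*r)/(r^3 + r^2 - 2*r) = (r + 3)/(r + 2)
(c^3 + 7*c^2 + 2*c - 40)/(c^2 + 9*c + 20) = c - 2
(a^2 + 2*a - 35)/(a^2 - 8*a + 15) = (a + 7)/(a - 3)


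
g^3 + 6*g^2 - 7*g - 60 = (g - 3)*(g + 4)*(g + 5)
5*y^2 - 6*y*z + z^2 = (-5*y + z)*(-y + z)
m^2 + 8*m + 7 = (m + 1)*(m + 7)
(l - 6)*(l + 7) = l^2 + l - 42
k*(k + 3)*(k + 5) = k^3 + 8*k^2 + 15*k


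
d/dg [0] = 0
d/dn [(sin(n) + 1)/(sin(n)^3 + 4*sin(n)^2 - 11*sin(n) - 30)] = -(2*sin(n)^3 + 7*sin(n)^2 + 8*sin(n) + 19)*cos(n)/(sin(n)^3 + 4*sin(n)^2 - 11*sin(n) - 30)^2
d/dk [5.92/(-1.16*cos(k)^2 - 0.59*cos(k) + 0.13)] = -(13.7344*cos(k) + 3.4928)*sin(k)/(1.16*cos(k)^2 + 0.59*cos(k) - 0.13)^2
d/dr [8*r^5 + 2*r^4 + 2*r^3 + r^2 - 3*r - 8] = 40*r^4 + 8*r^3 + 6*r^2 + 2*r - 3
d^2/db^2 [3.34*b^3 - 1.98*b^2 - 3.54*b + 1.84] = 20.04*b - 3.96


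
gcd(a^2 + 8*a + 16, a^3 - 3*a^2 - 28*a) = a + 4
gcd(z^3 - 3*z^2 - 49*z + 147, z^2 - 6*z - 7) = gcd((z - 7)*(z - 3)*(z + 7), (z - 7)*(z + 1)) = z - 7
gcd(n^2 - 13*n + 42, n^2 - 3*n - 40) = 1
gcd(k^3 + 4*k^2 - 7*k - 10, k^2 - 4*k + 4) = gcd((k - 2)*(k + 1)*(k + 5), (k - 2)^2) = k - 2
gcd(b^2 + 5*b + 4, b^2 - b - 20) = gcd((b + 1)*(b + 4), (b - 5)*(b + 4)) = b + 4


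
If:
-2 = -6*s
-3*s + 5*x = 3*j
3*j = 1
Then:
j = 1/3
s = 1/3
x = 2/5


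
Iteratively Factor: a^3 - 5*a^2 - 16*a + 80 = (a - 4)*(a^2 - a - 20) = (a - 4)*(a + 4)*(a - 5)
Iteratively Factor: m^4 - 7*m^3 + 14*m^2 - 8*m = (m - 2)*(m^3 - 5*m^2 + 4*m) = (m - 2)*(m - 1)*(m^2 - 4*m) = (m - 4)*(m - 2)*(m - 1)*(m)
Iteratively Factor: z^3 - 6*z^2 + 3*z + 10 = (z - 2)*(z^2 - 4*z - 5) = (z - 2)*(z + 1)*(z - 5)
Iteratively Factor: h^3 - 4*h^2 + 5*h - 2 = (h - 1)*(h^2 - 3*h + 2) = (h - 1)^2*(h - 2)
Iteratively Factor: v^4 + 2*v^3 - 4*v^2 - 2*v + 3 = (v - 1)*(v^3 + 3*v^2 - v - 3) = (v - 1)^2*(v^2 + 4*v + 3) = (v - 1)^2*(v + 3)*(v + 1)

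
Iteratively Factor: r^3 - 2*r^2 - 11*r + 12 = (r + 3)*(r^2 - 5*r + 4) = (r - 1)*(r + 3)*(r - 4)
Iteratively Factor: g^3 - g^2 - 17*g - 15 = (g + 3)*(g^2 - 4*g - 5) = (g - 5)*(g + 3)*(g + 1)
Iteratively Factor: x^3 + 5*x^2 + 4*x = (x + 1)*(x^2 + 4*x) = x*(x + 1)*(x + 4)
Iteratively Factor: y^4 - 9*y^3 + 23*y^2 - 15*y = (y)*(y^3 - 9*y^2 + 23*y - 15) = y*(y - 5)*(y^2 - 4*y + 3) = y*(y - 5)*(y - 1)*(y - 3)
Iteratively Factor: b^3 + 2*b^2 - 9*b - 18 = (b + 2)*(b^2 - 9) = (b - 3)*(b + 2)*(b + 3)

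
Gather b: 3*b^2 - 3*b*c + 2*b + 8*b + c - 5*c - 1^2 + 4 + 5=3*b^2 + b*(10 - 3*c) - 4*c + 8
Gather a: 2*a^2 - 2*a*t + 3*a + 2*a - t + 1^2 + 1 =2*a^2 + a*(5 - 2*t) - t + 2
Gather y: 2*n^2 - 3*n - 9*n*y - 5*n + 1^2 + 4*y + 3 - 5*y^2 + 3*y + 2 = 2*n^2 - 8*n - 5*y^2 + y*(7 - 9*n) + 6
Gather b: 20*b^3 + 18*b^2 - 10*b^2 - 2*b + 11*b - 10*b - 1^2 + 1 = 20*b^3 + 8*b^2 - b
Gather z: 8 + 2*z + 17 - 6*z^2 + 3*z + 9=-6*z^2 + 5*z + 34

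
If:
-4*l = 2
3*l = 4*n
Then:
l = -1/2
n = -3/8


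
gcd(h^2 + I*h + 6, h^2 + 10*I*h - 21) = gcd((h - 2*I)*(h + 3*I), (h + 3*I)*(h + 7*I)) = h + 3*I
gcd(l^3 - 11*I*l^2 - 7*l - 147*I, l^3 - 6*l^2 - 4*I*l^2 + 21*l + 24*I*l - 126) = l^2 - 4*I*l + 21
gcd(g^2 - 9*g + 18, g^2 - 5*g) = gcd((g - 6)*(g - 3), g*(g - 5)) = 1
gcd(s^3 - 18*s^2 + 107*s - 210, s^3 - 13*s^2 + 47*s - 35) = s^2 - 12*s + 35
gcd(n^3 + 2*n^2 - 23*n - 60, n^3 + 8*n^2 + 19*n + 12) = n^2 + 7*n + 12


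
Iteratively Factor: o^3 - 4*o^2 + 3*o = (o - 3)*(o^2 - o) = o*(o - 3)*(o - 1)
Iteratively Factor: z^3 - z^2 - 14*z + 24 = (z + 4)*(z^2 - 5*z + 6) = (z - 2)*(z + 4)*(z - 3)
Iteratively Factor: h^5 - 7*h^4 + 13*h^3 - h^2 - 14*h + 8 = (h - 1)*(h^4 - 6*h^3 + 7*h^2 + 6*h - 8) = (h - 2)*(h - 1)*(h^3 - 4*h^2 - h + 4) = (h - 2)*(h - 1)*(h + 1)*(h^2 - 5*h + 4) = (h - 4)*(h - 2)*(h - 1)*(h + 1)*(h - 1)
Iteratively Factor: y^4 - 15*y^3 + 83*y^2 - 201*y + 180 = (y - 4)*(y^3 - 11*y^2 + 39*y - 45) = (y - 4)*(y - 3)*(y^2 - 8*y + 15) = (y - 4)*(y - 3)^2*(y - 5)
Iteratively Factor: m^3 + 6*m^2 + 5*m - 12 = (m - 1)*(m^2 + 7*m + 12) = (m - 1)*(m + 4)*(m + 3)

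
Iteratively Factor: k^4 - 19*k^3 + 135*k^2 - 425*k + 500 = (k - 4)*(k^3 - 15*k^2 + 75*k - 125) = (k - 5)*(k - 4)*(k^2 - 10*k + 25) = (k - 5)^2*(k - 4)*(k - 5)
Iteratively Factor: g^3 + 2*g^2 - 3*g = (g - 1)*(g^2 + 3*g) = (g - 1)*(g + 3)*(g)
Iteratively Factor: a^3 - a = (a + 1)*(a^2 - a) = a*(a + 1)*(a - 1)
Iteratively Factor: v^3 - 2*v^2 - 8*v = (v + 2)*(v^2 - 4*v) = (v - 4)*(v + 2)*(v)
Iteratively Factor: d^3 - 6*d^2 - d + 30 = (d - 3)*(d^2 - 3*d - 10) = (d - 5)*(d - 3)*(d + 2)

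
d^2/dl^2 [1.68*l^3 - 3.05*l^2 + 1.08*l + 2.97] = 10.08*l - 6.1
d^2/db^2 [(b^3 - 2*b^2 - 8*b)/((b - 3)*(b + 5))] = 30*(b^3 - 12*b^2 + 21*b - 46)/(b^6 + 6*b^5 - 33*b^4 - 172*b^3 + 495*b^2 + 1350*b - 3375)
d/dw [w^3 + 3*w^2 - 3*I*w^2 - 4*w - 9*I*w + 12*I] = 3*w^2 + 6*w*(1 - I) - 4 - 9*I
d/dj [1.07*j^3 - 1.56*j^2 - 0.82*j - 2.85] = 3.21*j^2 - 3.12*j - 0.82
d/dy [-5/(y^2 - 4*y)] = 10*(y - 2)/(y^2*(y - 4)^2)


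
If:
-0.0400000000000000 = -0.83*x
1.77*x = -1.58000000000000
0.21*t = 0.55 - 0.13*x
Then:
No Solution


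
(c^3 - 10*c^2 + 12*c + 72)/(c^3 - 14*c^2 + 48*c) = (c^2 - 4*c - 12)/(c*(c - 8))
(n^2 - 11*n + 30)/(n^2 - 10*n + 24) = (n - 5)/(n - 4)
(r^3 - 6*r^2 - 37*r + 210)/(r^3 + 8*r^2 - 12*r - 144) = (r^2 - 12*r + 35)/(r^2 + 2*r - 24)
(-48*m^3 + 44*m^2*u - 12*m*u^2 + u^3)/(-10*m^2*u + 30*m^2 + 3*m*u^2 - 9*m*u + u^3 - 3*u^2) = (24*m^2 - 10*m*u + u^2)/(5*m*u - 15*m + u^2 - 3*u)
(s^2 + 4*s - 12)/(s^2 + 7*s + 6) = (s - 2)/(s + 1)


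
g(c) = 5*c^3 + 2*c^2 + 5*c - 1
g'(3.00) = 152.00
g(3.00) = 167.00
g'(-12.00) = 2117.00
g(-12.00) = -8413.00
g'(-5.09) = 373.26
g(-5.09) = -633.99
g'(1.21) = 31.80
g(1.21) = 16.84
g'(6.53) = 670.73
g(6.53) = 1509.16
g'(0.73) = 15.91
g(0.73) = 5.66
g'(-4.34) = 270.17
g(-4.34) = -393.76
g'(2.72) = 126.86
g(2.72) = 128.02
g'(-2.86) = 116.25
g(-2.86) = -115.91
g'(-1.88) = 50.50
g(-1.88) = -36.55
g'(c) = 15*c^2 + 4*c + 5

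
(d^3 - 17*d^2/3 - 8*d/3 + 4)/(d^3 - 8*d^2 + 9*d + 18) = (d - 2/3)/(d - 3)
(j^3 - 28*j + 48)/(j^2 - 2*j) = j + 2 - 24/j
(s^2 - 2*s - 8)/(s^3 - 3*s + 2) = (s - 4)/(s^2 - 2*s + 1)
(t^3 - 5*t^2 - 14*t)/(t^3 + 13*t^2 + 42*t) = (t^2 - 5*t - 14)/(t^2 + 13*t + 42)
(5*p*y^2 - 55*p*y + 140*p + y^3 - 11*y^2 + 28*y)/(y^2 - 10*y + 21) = (5*p*y - 20*p + y^2 - 4*y)/(y - 3)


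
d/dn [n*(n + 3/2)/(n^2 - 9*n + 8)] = (-21*n^2 + 32*n + 24)/(2*(n^4 - 18*n^3 + 97*n^2 - 144*n + 64))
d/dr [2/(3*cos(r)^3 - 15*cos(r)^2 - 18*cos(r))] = 2*(3*sin(r) - 6*sin(r)/cos(r)^2 - 10*tan(r))/(3*(sin(r)^2 + 5*cos(r) + 5)^2)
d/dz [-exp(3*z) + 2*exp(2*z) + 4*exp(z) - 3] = (-3*exp(2*z) + 4*exp(z) + 4)*exp(z)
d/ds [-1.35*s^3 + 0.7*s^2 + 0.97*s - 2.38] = -4.05*s^2 + 1.4*s + 0.97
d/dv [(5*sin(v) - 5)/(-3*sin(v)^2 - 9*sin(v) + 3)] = 5*(sin(v)^2 - 2*sin(v) - 2)*cos(v)/(3*(3*sin(v) - cos(v)^2)^2)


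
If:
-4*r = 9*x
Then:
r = -9*x/4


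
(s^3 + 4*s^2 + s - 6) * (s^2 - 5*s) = s^5 - s^4 - 19*s^3 - 11*s^2 + 30*s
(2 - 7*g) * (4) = 8 - 28*g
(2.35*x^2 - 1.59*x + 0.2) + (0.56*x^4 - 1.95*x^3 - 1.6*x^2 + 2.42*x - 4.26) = 0.56*x^4 - 1.95*x^3 + 0.75*x^2 + 0.83*x - 4.06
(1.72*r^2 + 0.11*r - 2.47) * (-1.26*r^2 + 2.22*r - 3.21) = -2.1672*r^4 + 3.6798*r^3 - 2.1648*r^2 - 5.8365*r + 7.9287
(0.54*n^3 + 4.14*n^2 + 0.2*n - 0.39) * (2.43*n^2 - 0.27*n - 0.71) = 1.3122*n^5 + 9.9144*n^4 - 1.0152*n^3 - 3.9411*n^2 - 0.0367*n + 0.2769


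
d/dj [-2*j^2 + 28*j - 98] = 28 - 4*j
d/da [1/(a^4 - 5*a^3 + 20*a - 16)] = (-4*a^3 + 15*a^2 - 20)/(a^4 - 5*a^3 + 20*a - 16)^2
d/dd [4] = 0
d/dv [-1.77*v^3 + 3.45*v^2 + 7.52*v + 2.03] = -5.31*v^2 + 6.9*v + 7.52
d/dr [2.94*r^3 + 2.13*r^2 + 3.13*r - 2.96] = 8.82*r^2 + 4.26*r + 3.13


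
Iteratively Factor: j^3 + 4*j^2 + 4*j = (j)*(j^2 + 4*j + 4) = j*(j + 2)*(j + 2)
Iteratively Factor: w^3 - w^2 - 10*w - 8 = (w + 1)*(w^2 - 2*w - 8) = (w - 4)*(w + 1)*(w + 2)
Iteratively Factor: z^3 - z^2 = (z)*(z^2 - z) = z^2*(z - 1)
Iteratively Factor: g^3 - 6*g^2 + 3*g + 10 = (g - 2)*(g^2 - 4*g - 5) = (g - 5)*(g - 2)*(g + 1)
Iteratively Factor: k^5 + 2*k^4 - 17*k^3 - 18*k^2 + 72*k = (k + 3)*(k^4 - k^3 - 14*k^2 + 24*k) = (k - 2)*(k + 3)*(k^3 + k^2 - 12*k) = (k - 3)*(k - 2)*(k + 3)*(k^2 + 4*k) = (k - 3)*(k - 2)*(k + 3)*(k + 4)*(k)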